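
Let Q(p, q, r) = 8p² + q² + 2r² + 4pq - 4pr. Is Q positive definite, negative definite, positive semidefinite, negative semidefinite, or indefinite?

positive definite

The symmetric matrix of Q is A = [[8, 2, -2], [2, 1, 0], [-2, 0, 2]].
Leading principal minors: Δ_1 = 8, Δ_2 = 4, Δ_3 = 4.
All leading principal minors are positive, so by Sylvester's criterion Q is positive definite.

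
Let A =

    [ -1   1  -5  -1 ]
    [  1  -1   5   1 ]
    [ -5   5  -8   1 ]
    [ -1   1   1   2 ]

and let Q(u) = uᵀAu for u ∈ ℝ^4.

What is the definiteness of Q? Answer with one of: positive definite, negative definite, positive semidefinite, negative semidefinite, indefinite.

indefinite

Row-reducing A symmetrically gives the diagonal entries -1, 0, 17, 15/17.
Counting signs: 2 positive, 1 negative, 1 zero.
Hence Q is indefinite.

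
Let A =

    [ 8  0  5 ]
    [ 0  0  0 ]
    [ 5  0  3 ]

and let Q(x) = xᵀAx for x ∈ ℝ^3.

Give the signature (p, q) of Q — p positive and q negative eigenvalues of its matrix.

Applying the same elementary operations to the rows and columns of A produces a congruent diagonal matrix with entries 8, 0, -1/8.
That gives 1 positive, 1 negative, 1 zero pivots.

(1, 1)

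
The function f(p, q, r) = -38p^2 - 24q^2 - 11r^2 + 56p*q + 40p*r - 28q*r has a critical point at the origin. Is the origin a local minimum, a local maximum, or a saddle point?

The Hessian at the origin is H = [[-76, 56, 40], [56, -48, -28], [40, -28, -22]].
An LDLᵀ factorisation of H has diagonal entries -76, -128/19, -5/8.
So there are 3 negative pivots.
H is negative definite, so the origin is a strict local maximum.

local maximum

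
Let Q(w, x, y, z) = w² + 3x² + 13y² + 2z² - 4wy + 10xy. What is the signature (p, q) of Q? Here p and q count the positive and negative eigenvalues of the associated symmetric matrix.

The symmetric matrix is A = [[1, 0, -2, 0], [0, 3, 5, 0], [-2, 5, 13, 0], [0, 0, 0, 2]].
Symmetric row and column elimination reduces A to a congruent diagonal form with pivots 1, 3, 2/3, 2.
Counting signs: 4 positive.

(4, 0)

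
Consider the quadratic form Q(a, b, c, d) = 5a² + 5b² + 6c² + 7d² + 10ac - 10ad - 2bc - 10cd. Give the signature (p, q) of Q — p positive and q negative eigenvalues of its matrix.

(4, 0)

Write A = [[5, 0, 5, -5], [0, 5, -1, 0], [5, -1, 6, -5], [-5, 0, -5, 7]].
Symmetric row and column elimination reduces A to a congruent diagonal form with pivots 5, 5, 4/5, 2.
That gives 4 positive pivots.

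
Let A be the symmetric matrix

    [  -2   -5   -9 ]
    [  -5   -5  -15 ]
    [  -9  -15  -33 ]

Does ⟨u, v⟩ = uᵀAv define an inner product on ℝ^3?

no

Row-reducing A symmetrically gives the diagonal entries -2, 15/2, 0.
So there are 1 positive, 1 negative, 1 zero pivots.
Hence Q is indefinite.
⟨·,·⟩ is an inner product exactly when A is positive definite.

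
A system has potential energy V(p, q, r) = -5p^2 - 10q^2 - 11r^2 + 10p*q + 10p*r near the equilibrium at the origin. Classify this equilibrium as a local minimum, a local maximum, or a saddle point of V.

The Hessian at the origin is H = [[-10, 10, 10], [10, -20, 0], [10, 0, -22]].
Applying the same elementary operations to the rows and columns of H produces a congruent diagonal matrix with entries -10, -10, -2.
So there are 3 negative pivots.
H is negative definite, so the origin is a strict local maximum.

local maximum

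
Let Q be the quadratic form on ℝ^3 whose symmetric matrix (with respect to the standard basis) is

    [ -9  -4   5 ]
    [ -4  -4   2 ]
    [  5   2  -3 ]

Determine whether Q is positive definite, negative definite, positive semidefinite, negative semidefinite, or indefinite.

negative definite

Applying the same elementary operations to the rows and columns of A produces a congruent diagonal matrix with entries -9, -20/9, -1/5.
Counting signs: 3 negative.
Hence Q is negative definite.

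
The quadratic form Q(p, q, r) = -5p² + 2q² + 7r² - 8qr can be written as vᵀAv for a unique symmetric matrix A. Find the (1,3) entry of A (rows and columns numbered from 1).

The coefficient of p·r in Q is 0. For a symmetric A this equals A[1,3] + A[3,1] = 2·A[1,3].
So A[1,3] = 0/2 = 0.

0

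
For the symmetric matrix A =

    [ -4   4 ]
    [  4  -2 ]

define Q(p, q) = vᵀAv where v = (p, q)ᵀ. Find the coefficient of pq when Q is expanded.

8

The coefficient of pq is A[1,2] + A[2,1] = 2·4 = 8.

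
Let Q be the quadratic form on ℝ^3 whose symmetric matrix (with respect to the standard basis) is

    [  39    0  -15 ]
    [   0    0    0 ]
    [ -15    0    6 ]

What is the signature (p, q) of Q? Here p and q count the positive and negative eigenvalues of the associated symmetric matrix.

(2, 0)

Row-reducing A symmetrically gives the diagonal entries 39, 0, 3/13.
So there are 2 positive, 1 zero pivots.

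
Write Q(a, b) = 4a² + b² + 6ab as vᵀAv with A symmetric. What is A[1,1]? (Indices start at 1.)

The coefficient of a² in Q is 4, and that is exactly A[1,1].

4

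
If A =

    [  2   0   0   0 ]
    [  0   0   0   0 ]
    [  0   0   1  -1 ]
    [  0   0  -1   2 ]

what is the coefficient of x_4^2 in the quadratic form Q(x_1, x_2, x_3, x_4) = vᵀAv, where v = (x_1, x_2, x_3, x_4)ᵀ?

2

The coefficient of x_4^2 is the diagonal entry A[4,4] = 2.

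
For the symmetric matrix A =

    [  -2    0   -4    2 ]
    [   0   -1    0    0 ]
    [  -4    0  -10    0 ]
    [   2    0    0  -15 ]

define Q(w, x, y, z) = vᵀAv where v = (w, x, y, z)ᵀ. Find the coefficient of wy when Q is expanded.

-8

The coefficient of wy is A[1,3] + A[3,1] = 2·(-4) = -8.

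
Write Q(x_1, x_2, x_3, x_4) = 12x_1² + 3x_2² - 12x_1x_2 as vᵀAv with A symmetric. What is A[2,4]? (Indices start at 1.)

The coefficient of x_2·x_4 in Q is 0. For a symmetric A this equals A[2,4] + A[4,2] = 2·A[2,4].
So A[2,4] = 0/2 = 0.

0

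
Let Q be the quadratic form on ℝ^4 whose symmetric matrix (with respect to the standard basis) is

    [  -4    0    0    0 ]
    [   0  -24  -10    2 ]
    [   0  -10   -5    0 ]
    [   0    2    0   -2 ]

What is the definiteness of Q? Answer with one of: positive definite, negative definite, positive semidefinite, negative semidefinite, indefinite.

negative definite

Symmetric row and column elimination reduces A to a congruent diagonal form with pivots -4, -24, -5/6, -1.
So there are 4 negative pivots.
Hence Q is negative definite.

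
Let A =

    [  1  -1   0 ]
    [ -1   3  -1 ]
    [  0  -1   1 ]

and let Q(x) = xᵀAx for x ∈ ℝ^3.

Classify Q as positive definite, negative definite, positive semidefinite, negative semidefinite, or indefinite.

positive definite

An LDLᵀ factorisation of A has diagonal entries 1, 2, 1/2.
Counting signs: 3 positive.
Hence Q is positive definite.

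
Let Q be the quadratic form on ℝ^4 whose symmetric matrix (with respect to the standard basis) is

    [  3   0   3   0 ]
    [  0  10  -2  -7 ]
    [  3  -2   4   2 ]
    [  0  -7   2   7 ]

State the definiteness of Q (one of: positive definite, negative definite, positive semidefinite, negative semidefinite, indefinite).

Leading principal minors: Δ_1 = 3, Δ_2 = 30, Δ_3 = 18, Δ_4 = 27.
All leading principal minors are positive, so by Sylvester's criterion Q is positive definite.

positive definite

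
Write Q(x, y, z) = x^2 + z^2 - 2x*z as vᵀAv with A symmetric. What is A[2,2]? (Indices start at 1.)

0

The coefficient of y^2 in Q is 0, and that is exactly A[2,2].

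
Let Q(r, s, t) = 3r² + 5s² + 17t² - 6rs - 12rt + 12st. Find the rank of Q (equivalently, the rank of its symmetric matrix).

The symmetric matrix is A = [[3, -3, -6], [-3, 5, 6], [-6, 6, 17]].
Symmetric row and column elimination reduces A to a congruent diagonal form with pivots 3, 2, 5.
Counting signs: 3 positive.
The rank is the number of nonzero pivots: 3.

3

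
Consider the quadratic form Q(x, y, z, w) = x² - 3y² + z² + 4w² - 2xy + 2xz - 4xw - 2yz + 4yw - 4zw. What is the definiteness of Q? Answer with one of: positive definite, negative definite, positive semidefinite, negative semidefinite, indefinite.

indefinite

The associated matrix is A = [[1, -1, 1, -2], [-1, -3, -1, 2], [1, -1, 1, -2], [-2, 2, -2, 4]].
Row-reducing A symmetrically gives the diagonal entries 1, -4, 0, 0.
So there are 1 positive, 1 negative, 2 zero pivots.
Hence Q is indefinite.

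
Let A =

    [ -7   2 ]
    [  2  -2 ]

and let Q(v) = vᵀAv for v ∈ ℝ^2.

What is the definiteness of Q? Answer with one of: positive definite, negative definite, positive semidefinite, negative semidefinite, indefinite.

Applying the same elementary operations to the rows and columns of A produces a congruent diagonal matrix with entries -7, -10/7.
That gives 2 negative pivots.
Hence Q is negative definite.

negative definite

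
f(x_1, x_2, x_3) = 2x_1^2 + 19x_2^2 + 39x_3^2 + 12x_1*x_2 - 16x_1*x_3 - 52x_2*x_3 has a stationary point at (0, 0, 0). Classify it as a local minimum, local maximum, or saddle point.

The Hessian at the origin is H = [[4, 12, -16], [12, 38, -52], [-16, -52, 78]].
Congruent diagonalization of H (simultaneous row and column reduction) yields pivots 4, 2, 6.
So there are 3 positive pivots.
H is positive definite, so the origin is a strict local minimum.

local minimum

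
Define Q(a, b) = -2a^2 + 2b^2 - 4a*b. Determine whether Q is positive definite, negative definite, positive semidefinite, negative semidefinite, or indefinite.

Write A = [[-2, -2], [-2, 2]].
Congruent diagonalization of A (simultaneous row and column reduction) yields pivots -2, 4.
That gives 1 positive, 1 negative pivots.
Hence Q is indefinite.

indefinite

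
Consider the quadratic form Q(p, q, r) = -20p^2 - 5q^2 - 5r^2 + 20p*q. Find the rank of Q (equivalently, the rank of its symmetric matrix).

2

The associated matrix is A = [[-20, 10, 0], [10, -5, 0], [0, 0, -5]].
Symmetric row and column elimination reduces A to a congruent diagonal form with pivots -20, 0, -5.
That gives 2 negative, 1 zero pivots.
The rank is the number of nonzero pivots: 2.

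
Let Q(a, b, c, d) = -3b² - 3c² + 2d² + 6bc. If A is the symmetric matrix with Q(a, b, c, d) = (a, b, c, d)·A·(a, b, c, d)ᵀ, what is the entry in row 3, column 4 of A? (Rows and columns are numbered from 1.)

0

The coefficient of c·d in Q is 0. For a symmetric A this equals A[3,4] + A[4,3] = 2·A[3,4].
So A[3,4] = 0/2 = 0.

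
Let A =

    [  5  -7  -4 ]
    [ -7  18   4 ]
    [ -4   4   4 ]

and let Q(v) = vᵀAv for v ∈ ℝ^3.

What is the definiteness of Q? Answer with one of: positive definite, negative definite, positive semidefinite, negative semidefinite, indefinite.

An LDLᵀ factorisation of A has diagonal entries 5, 41/5, 20/41.
So there are 3 positive pivots.
Hence Q is positive definite.

positive definite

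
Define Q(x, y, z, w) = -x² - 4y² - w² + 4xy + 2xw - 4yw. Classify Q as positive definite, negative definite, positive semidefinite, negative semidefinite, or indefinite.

negative semidefinite

The associated matrix is A = [[-1, 2, 0, 1], [2, -4, 0, -2], [0, 0, 0, 0], [1, -2, 0, -1]].
Applying the same elementary operations to the rows and columns of A produces a congruent diagonal matrix with entries -1, 0, 0, 0.
Counting signs: 1 negative, 3 zero.
Hence Q is negative semidefinite.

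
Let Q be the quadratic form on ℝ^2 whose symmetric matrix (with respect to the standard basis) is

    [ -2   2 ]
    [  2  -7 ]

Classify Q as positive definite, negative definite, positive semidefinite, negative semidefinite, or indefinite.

negative definite

For the 2×2 matrix [[-2, 2], [2, -7]]: det = -2·-7 − (2)² = 10, trace = -9.
det > 0 so both eigenvalues share the sign of the trace; trace = -9 < 0 ⇒ both negative.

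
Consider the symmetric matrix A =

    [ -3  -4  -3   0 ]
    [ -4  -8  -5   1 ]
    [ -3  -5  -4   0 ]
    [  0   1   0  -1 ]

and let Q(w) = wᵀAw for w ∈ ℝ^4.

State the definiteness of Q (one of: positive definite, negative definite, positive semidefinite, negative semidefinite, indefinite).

negative definite

Leading principal minors: Δ_1 = -3, Δ_2 = 8, Δ_3 = -5, Δ_4 = 2.
The signs alternate starting with Δ_1 < 0, so by Sylvester's criterion Q is negative definite.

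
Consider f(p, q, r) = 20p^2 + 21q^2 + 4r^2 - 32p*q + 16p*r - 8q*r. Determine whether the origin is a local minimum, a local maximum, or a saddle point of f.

local minimum

The Hessian at the origin is H = [[40, -32, 16], [-32, 42, -8], [16, -8, 8]].
An LDLᵀ factorisation of H has diagonal entries 40, 82/5, 8/41.
Counting signs: 3 positive.
H is positive definite, so the origin is a strict local minimum.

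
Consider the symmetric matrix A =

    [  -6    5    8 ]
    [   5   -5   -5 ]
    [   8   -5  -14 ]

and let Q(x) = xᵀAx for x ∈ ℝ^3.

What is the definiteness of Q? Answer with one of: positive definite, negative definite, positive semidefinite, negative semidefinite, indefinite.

Congruent diagonalization of A (simultaneous row and column reduction) yields pivots -6, -5/6, 0.
So there are 2 negative, 1 zero pivots.
Hence Q is negative semidefinite.

negative semidefinite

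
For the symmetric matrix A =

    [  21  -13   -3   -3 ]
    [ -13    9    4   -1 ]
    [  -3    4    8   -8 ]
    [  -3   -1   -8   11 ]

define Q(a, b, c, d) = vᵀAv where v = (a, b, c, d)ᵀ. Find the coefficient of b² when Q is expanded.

The coefficient of b² is the diagonal entry A[2,2] = 9.

9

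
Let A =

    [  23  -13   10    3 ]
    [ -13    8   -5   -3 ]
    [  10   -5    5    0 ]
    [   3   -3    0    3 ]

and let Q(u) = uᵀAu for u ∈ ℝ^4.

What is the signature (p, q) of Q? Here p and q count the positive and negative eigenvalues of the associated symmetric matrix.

Congruent diagonalization of A (simultaneous row and column reduction) yields pivots 23, 15/23, 0, 0.
Counting signs: 2 positive, 2 zero.

(2, 0)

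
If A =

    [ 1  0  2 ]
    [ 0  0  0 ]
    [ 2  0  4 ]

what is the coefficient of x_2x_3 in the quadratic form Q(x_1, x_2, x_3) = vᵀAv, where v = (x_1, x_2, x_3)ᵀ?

0

The coefficient of x_2x_3 is A[2,3] + A[3,2] = 2·0 = 0.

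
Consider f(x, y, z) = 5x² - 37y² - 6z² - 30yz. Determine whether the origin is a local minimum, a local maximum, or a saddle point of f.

The Hessian at the origin is H = [[10, 0, 0], [0, -74, -30], [0, -30, -12]].
Applying the same elementary operations to the rows and columns of H produces a congruent diagonal matrix with entries 10, -74, 6/37.
So there are 2 positive, 1 negative pivots.
H is indefinite, so the origin is a saddle point.

saddle point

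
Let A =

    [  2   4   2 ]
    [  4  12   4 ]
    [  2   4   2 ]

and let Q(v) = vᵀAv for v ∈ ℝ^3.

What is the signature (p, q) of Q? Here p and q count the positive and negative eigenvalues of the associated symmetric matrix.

Applying the same elementary operations to the rows and columns of A produces a congruent diagonal matrix with entries 2, 4, 0.
So there are 2 positive, 1 zero pivots.

(2, 0)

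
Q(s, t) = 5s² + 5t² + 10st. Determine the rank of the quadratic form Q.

Write A = [[5, 5], [5, 5]].
Congruent diagonalization of A (simultaneous row and column reduction) yields pivots 5, 0.
That gives 1 positive, 1 zero pivots.
The rank is the number of nonzero pivots: 1.

1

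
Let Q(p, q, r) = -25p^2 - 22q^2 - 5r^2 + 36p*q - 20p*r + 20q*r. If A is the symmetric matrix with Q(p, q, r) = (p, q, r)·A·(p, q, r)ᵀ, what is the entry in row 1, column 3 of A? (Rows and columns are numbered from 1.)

The coefficient of p·r in Q is -20. For a symmetric A this equals A[1,3] + A[3,1] = 2·A[1,3].
So A[1,3] = -20/2 = -10.

-10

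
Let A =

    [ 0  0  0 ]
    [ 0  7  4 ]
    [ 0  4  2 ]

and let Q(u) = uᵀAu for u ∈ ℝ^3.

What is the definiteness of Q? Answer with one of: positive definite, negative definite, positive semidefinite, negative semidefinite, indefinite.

indefinite

Symmetric row and column elimination reduces A to a congruent diagonal form with pivots 0, 7, -2/7.
So there are 1 positive, 1 negative, 1 zero pivots.
Hence Q is indefinite.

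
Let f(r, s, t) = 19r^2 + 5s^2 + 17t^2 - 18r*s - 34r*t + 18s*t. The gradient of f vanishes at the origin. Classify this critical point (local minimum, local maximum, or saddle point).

local minimum

The Hessian at the origin is H = [[38, -18, -34], [-18, 10, 18], [-34, 18, 34]].
An LDLᵀ factorisation of H has diagonal entries 38, 28/19, 8/7.
That gives 3 positive pivots.
H is positive definite, so the origin is a strict local minimum.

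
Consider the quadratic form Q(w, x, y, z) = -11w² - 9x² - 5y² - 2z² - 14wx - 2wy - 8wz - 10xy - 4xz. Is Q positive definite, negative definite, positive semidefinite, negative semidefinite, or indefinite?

Write A = [[-11, -7, -1, -4], [-7, -9, -5, -2], [-1, -5, -5, 0], [-4, -2, 0, -2]].
Applying the same elementary operations to the rows and columns of A produces a congruent diagonal matrix with entries -11, -50/11, -18/25, -4/9.
Counting signs: 4 negative.
Hence Q is negative definite.

negative definite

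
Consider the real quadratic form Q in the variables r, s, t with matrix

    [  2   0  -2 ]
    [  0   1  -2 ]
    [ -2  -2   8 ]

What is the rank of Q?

3

Symmetric row and column elimination reduces A to a congruent diagonal form with pivots 2, 1, 2.
Counting signs: 3 positive.
The rank is the number of nonzero pivots: 3.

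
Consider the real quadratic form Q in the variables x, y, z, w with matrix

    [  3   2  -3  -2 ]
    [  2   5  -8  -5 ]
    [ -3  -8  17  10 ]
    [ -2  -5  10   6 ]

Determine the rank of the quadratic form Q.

Applying the same elementary operations to the rows and columns of A produces a congruent diagonal matrix with entries 3, 11/3, 46/11, 1/23.
So there are 4 positive pivots.
The rank is the number of nonzero pivots: 4.

4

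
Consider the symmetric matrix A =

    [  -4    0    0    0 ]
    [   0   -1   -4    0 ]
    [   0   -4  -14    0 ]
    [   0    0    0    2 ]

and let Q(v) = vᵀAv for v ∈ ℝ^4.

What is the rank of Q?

4

Congruent diagonalization of A (simultaneous row and column reduction) yields pivots -4, -1, 2, 2.
So there are 2 positive, 2 negative pivots.
The rank is the number of nonzero pivots: 4.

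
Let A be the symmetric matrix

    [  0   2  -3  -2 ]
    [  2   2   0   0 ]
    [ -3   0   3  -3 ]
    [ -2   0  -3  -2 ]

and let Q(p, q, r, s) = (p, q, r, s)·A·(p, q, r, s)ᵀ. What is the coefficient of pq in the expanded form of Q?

The coefficient of pq is A[1,2] + A[2,1] = 2·2 = 4.

4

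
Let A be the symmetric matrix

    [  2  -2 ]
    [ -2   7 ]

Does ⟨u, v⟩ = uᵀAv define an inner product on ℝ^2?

Congruent diagonalization of A (simultaneous row and column reduction) yields pivots 2, 5.
That gives 2 positive pivots.
Hence Q is positive definite.
⟨·,·⟩ is an inner product exactly when A is positive definite.

yes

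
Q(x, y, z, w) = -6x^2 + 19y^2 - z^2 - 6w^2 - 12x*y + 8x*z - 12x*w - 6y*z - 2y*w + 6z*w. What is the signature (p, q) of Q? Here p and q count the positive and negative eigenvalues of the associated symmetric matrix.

The associated matrix is A = [[-6, -6, 4, -6], [-6, 19, -3, -1], [4, -3, -1, 3], [-6, -1, 3, -6]].
Congruent diagonalization of A (simultaneous row and column reduction) yields pivots -6, 25, -22/75, -5/11.
That gives 1 positive, 3 negative pivots.

(1, 3)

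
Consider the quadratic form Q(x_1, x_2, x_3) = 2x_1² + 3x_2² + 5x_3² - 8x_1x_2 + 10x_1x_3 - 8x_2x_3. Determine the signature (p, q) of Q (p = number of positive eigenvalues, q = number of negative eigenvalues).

The associated matrix is A = [[2, -4, 5], [-4, 3, -4], [5, -4, 5]].
Congruent diagonalization of A (simultaneous row and column reduction) yields pivots 2, -5, -3/10.
Counting signs: 1 positive, 2 negative.

(1, 2)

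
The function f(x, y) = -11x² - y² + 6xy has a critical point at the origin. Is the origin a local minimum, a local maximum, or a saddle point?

local maximum

The Hessian at the origin is H = [[-22, 6], [6, -2]].
det H = -22·-2 − (6)² = 8 > 0 and H[1,1] = -22 < 0, so H is negative definite.
Therefore the origin is a local maximum.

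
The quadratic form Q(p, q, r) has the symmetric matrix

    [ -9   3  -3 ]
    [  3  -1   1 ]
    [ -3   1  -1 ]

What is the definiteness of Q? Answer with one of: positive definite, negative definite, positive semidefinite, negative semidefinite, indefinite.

Applying the same elementary operations to the rows and columns of A produces a congruent diagonal matrix with entries -9, 0, 0.
So there are 1 negative, 2 zero pivots.
Hence Q is negative semidefinite.

negative semidefinite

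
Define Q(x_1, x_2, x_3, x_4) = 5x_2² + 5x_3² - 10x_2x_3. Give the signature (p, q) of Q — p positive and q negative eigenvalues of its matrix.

(1, 0)

The symmetric matrix is A = [[0, 0, 0, 0], [0, 5, -5, 0], [0, -5, 5, 0], [0, 0, 0, 0]].
Symmetric row and column elimination reduces A to a congruent diagonal form with pivots 0, 5, 0, 0.
That gives 1 positive, 3 zero pivots.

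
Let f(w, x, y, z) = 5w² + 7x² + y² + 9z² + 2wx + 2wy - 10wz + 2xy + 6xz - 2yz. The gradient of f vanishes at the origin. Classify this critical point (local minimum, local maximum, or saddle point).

The Hessian at the origin is H = [[10, 2, 2, -10], [2, 14, 2, 6], [2, 2, 2, -2], [-10, 6, -2, 18]].
Applying the same elementary operations to the rows and columns of H produces a congruent diagonal matrix with entries 10, 68/5, 24/17, 8/3.
So there are 4 positive pivots.
H is positive definite, so the origin is a strict local minimum.

local minimum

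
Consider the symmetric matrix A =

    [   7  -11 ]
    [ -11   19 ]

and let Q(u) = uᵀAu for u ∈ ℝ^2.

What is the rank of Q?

Applying the same elementary operations to the rows and columns of A produces a congruent diagonal matrix with entries 7, 12/7.
Counting signs: 2 positive.
The rank is the number of nonzero pivots: 2.

2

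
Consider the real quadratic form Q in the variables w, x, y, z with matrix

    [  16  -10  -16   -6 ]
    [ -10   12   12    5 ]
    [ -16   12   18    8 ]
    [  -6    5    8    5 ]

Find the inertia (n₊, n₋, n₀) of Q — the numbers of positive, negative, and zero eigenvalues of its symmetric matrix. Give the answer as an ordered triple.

An LDLᵀ factorisation of A has diagonal entries 16, 23/4, 30/23, 3/5.
So there are 4 positive pivots.

(4, 0, 0)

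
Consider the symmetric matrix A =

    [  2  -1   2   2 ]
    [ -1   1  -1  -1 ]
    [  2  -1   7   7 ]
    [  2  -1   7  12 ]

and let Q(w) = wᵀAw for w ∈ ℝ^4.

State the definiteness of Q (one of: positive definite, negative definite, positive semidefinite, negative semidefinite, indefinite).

positive definite

An LDLᵀ factorisation of A has diagonal entries 2, 1/2, 5, 5.
Counting signs: 4 positive.
Hence Q is positive definite.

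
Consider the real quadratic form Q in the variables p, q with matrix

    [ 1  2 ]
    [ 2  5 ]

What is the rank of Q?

2

Row-reducing A symmetrically gives the diagonal entries 1, 1.
That gives 2 positive pivots.
The rank is the number of nonzero pivots: 2.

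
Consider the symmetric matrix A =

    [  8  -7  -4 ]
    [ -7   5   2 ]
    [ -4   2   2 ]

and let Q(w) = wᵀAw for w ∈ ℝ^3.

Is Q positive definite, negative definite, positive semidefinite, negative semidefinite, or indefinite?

indefinite

Congruent diagonalization of A (simultaneous row and column reduction) yields pivots 8, -9/8, 2.
That gives 2 positive, 1 negative pivots.
Hence Q is indefinite.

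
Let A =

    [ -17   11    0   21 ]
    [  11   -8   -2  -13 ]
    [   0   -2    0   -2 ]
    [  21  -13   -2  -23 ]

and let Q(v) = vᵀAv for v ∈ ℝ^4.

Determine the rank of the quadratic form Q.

Row-reducing A symmetrically gives the diagonal entries -17, -15/17, 68/15, 15/17.
So there are 2 positive, 2 negative pivots.
The rank is the number of nonzero pivots: 4.

4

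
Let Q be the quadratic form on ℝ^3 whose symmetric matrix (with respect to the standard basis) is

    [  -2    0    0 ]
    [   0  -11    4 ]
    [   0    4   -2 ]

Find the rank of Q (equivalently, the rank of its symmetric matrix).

Row-reducing A symmetrically gives the diagonal entries -2, -11, -6/11.
That gives 3 negative pivots.
The rank is the number of nonzero pivots: 3.

3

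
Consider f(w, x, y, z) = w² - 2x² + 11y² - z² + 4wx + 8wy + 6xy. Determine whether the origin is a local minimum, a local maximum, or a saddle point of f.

saddle point

The Hessian at the origin is H = [[2, 4, 8, 0], [4, -4, 6, 0], [8, 6, 22, 0], [0, 0, 0, -2]].
Congruent diagonalization of H (simultaneous row and column reduction) yields pivots 2, -12, -5/3, -2.
That gives 1 positive, 3 negative pivots.
H is indefinite, so the origin is a saddle point.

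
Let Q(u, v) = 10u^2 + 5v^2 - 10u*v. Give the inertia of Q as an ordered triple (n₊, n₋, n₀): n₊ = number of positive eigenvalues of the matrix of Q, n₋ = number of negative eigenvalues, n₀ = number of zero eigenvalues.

The symmetric matrix is A = [[10, -5], [-5, 5]].
An LDLᵀ factorisation of A has diagonal entries 10, 5/2.
That gives 2 positive pivots.

(2, 0, 0)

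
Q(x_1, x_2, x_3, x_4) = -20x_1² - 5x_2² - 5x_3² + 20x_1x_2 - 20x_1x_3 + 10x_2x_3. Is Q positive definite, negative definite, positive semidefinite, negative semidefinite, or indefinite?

The symmetric matrix is A = [[-20, 10, -10, 0], [10, -5, 5, 0], [-10, 5, -5, 0], [0, 0, 0, 0]].
Applying the same elementary operations to the rows and columns of A produces a congruent diagonal matrix with entries -20, 0, 0, 0.
That gives 1 negative, 3 zero pivots.
Hence Q is negative semidefinite.

negative semidefinite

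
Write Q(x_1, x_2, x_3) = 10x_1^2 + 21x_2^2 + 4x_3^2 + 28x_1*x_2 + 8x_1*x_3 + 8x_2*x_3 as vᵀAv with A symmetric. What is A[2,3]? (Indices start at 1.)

The coefficient of x_2·x_3 in Q is 8. For a symmetric A this equals A[2,3] + A[3,2] = 2·A[2,3].
So A[2,3] = 8/2 = 4.

4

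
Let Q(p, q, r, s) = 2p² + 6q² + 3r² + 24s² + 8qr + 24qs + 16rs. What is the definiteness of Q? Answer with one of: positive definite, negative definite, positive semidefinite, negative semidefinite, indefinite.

positive semidefinite

The associated matrix is A = [[2, 0, 0, 0], [0, 6, 4, 12], [0, 4, 3, 8], [0, 12, 8, 24]].
Symmetric row and column elimination reduces A to a congruent diagonal form with pivots 2, 6, 1/3, 0.
That gives 3 positive, 1 zero pivots.
Hence Q is positive semidefinite.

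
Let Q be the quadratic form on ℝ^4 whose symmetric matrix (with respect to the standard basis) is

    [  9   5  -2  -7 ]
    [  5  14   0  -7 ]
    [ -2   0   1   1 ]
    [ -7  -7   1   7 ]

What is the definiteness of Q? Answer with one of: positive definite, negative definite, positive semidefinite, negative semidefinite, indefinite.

Leading principal minors: Δ_1 = 9, Δ_2 = 101, Δ_3 = 45, Δ_4 = 25.
All leading principal minors are positive, so by Sylvester's criterion Q is positive definite.

positive definite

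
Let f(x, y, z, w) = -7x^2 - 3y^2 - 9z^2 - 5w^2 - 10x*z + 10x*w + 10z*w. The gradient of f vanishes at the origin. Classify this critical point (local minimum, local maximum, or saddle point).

The Hessian at the origin is H = [[-14, 0, -10, 10], [0, -6, 0, 0], [-10, 0, -18, 10], [10, 0, 10, -10]].
Applying the same elementary operations to the rows and columns of H produces a congruent diagonal matrix with entries -14, -6, -76/7, -40/19.
Counting signs: 4 negative.
H is negative definite, so the origin is a strict local maximum.

local maximum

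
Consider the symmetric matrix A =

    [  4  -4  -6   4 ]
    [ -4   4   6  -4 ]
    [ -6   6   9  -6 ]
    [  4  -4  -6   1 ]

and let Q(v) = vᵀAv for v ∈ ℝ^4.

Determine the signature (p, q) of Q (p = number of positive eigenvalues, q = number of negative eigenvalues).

(1, 1)

Applying the same elementary operations to the rows and columns of A produces a congruent diagonal matrix with entries 4, 0, 0, -3.
Counting signs: 1 positive, 1 negative, 2 zero.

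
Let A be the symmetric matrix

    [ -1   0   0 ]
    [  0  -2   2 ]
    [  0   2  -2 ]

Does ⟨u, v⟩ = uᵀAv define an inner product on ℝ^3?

no

Congruent diagonalization of A (simultaneous row and column reduction) yields pivots -1, -2, 0.
Counting signs: 2 negative, 1 zero.
Hence Q is negative semidefinite.
⟨·,·⟩ is an inner product exactly when A is positive definite.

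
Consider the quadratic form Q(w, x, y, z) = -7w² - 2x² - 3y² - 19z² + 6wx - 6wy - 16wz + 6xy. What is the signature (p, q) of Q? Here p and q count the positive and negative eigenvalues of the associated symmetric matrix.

(1, 3)

The associated matrix is A = [[-7, 3, -3, -8], [3, -2, 3, 0], [-3, 3, -3, 0], [-8, 0, 0, -19]].
An LDLᵀ factorisation of A has diagonal entries -7, -5/7, 12/5, -3.
That gives 1 positive, 3 negative pivots.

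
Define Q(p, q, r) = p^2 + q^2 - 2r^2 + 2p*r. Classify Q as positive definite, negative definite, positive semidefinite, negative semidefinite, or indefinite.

indefinite

Write A = [[1, 0, 1], [0, 1, 0], [1, 0, -2]].
Row-reducing A symmetrically gives the diagonal entries 1, 1, -3.
Counting signs: 2 positive, 1 negative.
Hence Q is indefinite.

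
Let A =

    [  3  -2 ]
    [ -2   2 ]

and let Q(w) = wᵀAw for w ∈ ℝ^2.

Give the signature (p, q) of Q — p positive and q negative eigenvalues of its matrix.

(2, 0)

Row-reducing A symmetrically gives the diagonal entries 3, 2/3.
So there are 2 positive pivots.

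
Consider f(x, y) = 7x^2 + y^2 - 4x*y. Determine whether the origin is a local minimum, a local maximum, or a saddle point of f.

The Hessian at the origin is H = [[14, -4], [-4, 2]].
det H = 14·2 − (-4)² = 12 > 0 and H[1,1] = 14 > 0, so H is positive definite.
Therefore the origin is a local minimum.

local minimum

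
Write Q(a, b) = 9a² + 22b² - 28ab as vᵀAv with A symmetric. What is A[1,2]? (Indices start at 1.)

The coefficient of a·b in Q is -28. For a symmetric A this equals A[1,2] + A[2,1] = 2·A[1,2].
So A[1,2] = -28/2 = -14.

-14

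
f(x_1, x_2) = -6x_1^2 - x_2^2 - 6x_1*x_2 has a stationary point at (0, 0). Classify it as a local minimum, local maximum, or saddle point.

saddle point

The Hessian at the origin is H = [[-12, -6], [-6, -2]].
det H = -12·-2 − (-6)² = -12 < 0, so H is indefinite.
Therefore the origin is a saddle point.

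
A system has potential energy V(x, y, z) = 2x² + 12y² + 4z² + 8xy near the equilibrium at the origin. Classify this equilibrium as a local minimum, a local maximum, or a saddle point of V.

local minimum

The Hessian at the origin is H = [[4, 8, 0], [8, 24, 0], [0, 0, 8]].
Applying the same elementary operations to the rows and columns of H produces a congruent diagonal matrix with entries 4, 8, 8.
That gives 3 positive pivots.
H is positive definite, so the origin is a strict local minimum.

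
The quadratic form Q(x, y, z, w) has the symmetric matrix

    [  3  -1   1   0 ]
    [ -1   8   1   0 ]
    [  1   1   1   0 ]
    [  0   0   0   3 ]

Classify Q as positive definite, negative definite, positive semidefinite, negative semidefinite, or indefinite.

positive definite

Leading principal minors: Δ_1 = 3, Δ_2 = 23, Δ_3 = 10, Δ_4 = 30.
All leading principal minors are positive, so by Sylvester's criterion Q is positive definite.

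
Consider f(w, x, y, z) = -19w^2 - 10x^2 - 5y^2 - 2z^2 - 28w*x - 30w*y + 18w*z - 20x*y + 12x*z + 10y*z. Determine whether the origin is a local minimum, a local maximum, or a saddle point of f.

The Hessian at the origin is H = [[-38, -28, -30, 18], [-28, -20, -20, 12], [-30, -20, -10, 10], [18, 12, 10, -4]].
Applying the same elementary operations to the rows and columns of H produces a congruent diagonal matrix with entries -38, 12/19, 20/3, 2.
So there are 3 positive, 1 negative pivots.
H is indefinite, so the origin is a saddle point.

saddle point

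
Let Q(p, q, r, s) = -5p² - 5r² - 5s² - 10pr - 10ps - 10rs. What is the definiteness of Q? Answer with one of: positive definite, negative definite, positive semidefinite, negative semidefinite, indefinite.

negative semidefinite

The symmetric matrix is A = [[-5, 0, -5, -5], [0, 0, 0, 0], [-5, 0, -5, -5], [-5, 0, -5, -5]].
Applying the same elementary operations to the rows and columns of A produces a congruent diagonal matrix with entries -5, 0, 0, 0.
So there are 1 negative, 3 zero pivots.
Hence Q is negative semidefinite.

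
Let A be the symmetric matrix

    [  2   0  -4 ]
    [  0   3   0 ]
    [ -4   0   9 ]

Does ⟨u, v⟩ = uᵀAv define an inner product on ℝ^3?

yes

Symmetric row and column elimination reduces A to a congruent diagonal form with pivots 2, 3, 1.
Counting signs: 3 positive.
Hence Q is positive definite.
⟨·,·⟩ is an inner product exactly when A is positive definite.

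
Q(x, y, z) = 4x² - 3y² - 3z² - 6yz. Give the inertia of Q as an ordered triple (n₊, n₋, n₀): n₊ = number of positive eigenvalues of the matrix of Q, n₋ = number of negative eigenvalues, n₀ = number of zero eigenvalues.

The symmetric matrix is A = [[4, 0, 0], [0, -3, -3], [0, -3, -3]].
Applying the same elementary operations to the rows and columns of A produces a congruent diagonal matrix with entries 4, -3, 0.
Counting signs: 1 positive, 1 negative, 1 zero.

(1, 1, 1)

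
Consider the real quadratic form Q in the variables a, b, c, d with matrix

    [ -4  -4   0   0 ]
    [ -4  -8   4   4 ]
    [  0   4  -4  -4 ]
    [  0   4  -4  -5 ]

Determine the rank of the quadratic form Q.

3

Symmetric row and column elimination reduces A to a congruent diagonal form with pivots -4, -4, 0, -1.
That gives 3 negative, 1 zero pivots.
The rank is the number of nonzero pivots: 3.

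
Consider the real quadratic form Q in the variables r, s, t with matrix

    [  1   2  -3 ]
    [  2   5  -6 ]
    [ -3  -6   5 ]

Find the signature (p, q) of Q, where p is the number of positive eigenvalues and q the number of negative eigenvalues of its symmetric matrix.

(2, 1)

Row-reducing A symmetrically gives the diagonal entries 1, 1, -4.
That gives 2 positive, 1 negative pivots.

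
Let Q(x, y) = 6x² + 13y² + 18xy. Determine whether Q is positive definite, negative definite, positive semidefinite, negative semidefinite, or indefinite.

The symmetric matrix of Q is [[6, 9], [9, 13]].
For the 2×2 matrix [[6, 9], [9, 13]]: det = 6·13 − (9)² = -3, trace = 19.
det < 0 so the eigenvalues have opposite signs; the form is indefinite.

indefinite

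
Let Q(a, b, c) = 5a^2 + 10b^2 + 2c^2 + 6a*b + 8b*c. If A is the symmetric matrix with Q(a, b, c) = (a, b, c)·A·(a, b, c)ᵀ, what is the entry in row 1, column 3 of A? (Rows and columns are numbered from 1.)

0

The coefficient of a·c in Q is 0. For a symmetric A this equals A[1,3] + A[3,1] = 2·A[1,3].
So A[1,3] = 0/2 = 0.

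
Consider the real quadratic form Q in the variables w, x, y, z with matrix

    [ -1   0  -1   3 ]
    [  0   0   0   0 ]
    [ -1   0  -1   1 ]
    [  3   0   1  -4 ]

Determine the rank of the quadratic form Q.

3

Row reduction of A gives 3 nonzero rows, so rank A = 3.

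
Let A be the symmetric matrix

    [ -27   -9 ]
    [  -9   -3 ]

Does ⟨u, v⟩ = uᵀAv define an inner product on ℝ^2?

For the 2×2 matrix [[-27, -9], [-9, -3]]: det = -27·-3 − (-9)² = 0, trace = -30.
det = 0 so one eigenvalue is zero; the form is semidefinite with the sign of the trace.
⟨·,·⟩ is an inner product exactly when A is positive definite.

no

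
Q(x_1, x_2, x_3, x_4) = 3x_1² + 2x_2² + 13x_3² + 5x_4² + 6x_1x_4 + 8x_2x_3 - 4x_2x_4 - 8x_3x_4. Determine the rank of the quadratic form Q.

The associated matrix is A = [[3, 0, 0, 3], [0, 2, 4, -2], [0, 4, 13, -4], [3, -2, -4, 5]].
Applying the same elementary operations to the rows and columns of A produces a congruent diagonal matrix with entries 3, 2, 5, 0.
So there are 3 positive, 1 zero pivots.
The rank is the number of nonzero pivots: 3.

3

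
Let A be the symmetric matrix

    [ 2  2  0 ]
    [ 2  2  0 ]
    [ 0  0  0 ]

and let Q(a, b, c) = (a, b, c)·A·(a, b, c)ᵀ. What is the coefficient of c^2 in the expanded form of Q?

The coefficient of c^2 is the diagonal entry A[3,3] = 0.

0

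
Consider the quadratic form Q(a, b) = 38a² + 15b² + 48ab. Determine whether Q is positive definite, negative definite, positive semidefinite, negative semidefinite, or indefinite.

The symmetric matrix is A = [[38, 24], [24, 15]].
An LDLᵀ factorisation of A has diagonal entries 38, -3/19.
So there are 1 positive, 1 negative pivots.
Hence Q is indefinite.

indefinite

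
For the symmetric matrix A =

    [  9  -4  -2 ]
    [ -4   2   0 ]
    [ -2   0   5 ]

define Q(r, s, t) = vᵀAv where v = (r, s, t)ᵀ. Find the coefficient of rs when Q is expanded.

The coefficient of rs is A[1,2] + A[2,1] = 2·(-4) = -8.

-8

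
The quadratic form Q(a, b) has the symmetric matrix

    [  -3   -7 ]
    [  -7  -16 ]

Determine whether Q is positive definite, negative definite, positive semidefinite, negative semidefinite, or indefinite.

indefinite

For the 2×2 matrix [[-3, -7], [-7, -16]]: det = -3·-16 − (-7)² = -1, trace = -19.
det < 0 so the eigenvalues have opposite signs; the form is indefinite.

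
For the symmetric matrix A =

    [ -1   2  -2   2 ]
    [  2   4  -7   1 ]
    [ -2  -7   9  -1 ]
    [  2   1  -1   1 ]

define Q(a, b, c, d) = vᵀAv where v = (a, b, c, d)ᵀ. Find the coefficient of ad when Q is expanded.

4

The coefficient of ad is A[1,4] + A[4,1] = 2·2 = 4.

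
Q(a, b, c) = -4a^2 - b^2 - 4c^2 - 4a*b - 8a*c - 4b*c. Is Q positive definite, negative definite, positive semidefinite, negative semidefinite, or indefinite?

negative semidefinite

The symmetric matrix is A = [[-4, -2, -4], [-2, -1, -2], [-4, -2, -4]].
Congruent diagonalization of A (simultaneous row and column reduction) yields pivots -4, 0, 0.
Counting signs: 1 negative, 2 zero.
Hence Q is negative semidefinite.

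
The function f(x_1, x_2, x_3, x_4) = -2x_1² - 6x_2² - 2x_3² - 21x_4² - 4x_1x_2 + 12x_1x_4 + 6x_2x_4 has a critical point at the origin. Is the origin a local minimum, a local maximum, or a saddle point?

The Hessian at the origin is H = [[-4, -4, 0, 12], [-4, -12, 0, 6], [0, 0, -4, 0], [12, 6, 0, -42]].
Congruent diagonalization of H (simultaneous row and column reduction) yields pivots -4, -8, -4, -3/2.
That gives 4 negative pivots.
H is negative definite, so the origin is a strict local maximum.

local maximum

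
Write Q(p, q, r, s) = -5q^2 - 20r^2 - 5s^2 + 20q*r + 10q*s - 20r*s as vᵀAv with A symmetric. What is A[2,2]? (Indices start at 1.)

-5

The coefficient of q^2 in Q is -5, and that is exactly A[2,2].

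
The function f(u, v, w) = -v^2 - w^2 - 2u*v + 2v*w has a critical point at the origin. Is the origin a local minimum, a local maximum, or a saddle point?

The Hessian at the origin is H = [[0, -2, 0], [-2, -2, 2], [0, 2, -2]].
H is indefinite, so the origin is a saddle point.

saddle point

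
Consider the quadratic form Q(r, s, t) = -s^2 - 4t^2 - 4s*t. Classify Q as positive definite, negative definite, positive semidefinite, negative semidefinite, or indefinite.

The associated matrix is A = [[0, 0, 0], [0, -1, -2], [0, -2, -4]].
Symmetric row and column elimination reduces A to a congruent diagonal form with pivots 0, -1, 0.
So there are 1 negative, 2 zero pivots.
Hence Q is negative semidefinite.

negative semidefinite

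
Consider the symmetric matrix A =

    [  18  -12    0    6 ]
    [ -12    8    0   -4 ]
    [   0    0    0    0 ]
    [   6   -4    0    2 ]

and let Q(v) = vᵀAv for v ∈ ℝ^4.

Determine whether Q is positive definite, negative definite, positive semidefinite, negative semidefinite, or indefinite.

positive semidefinite

Applying the same elementary operations to the rows and columns of A produces a congruent diagonal matrix with entries 18, 0, 0, 0.
That gives 1 positive, 3 zero pivots.
Hence Q is positive semidefinite.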